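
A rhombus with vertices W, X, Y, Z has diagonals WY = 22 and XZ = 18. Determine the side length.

Half-diagonals are 11 and 9. side = sqrt(11^2 + 9^2) = sqrt(202)

sqrt(202)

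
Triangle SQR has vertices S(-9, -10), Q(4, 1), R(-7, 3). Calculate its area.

Shoelace: Area = (1/2)|-9(1-3) + 4(3--10) + -7(-10-1)| = (1/2)(147) = 147/2

147/2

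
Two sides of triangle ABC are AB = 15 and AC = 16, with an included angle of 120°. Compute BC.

By the law of cosines: BC^2 = AB^2 + AC^2 - 2*AB*AC*cos(A)
BC^2 = 15^2 + 16^2 - 2*15*16*cos(120°)
BC^2 = 225 + 256 - 480*(-1/2)
BC^2 = 721
BC = sqrt(721)

sqrt(721)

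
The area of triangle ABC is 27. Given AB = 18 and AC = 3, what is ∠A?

sin(C) = 2 * 27 / (18 * 3) = 1, so C = arcsin(1) = 90°.

90°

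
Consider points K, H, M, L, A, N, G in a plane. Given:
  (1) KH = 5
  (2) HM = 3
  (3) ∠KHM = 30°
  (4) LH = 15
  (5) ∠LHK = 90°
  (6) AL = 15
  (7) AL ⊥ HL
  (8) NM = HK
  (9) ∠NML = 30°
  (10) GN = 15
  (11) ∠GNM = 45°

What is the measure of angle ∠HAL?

Step 1: By the law of cosines on triangle ALH: AH² = 15² + 15² − 2·15·15·cos(90°) = 450, so AH = 15·√2.
Step 2: By the inverse law of cosines on triangle HAL: cos(∠HAL) = ((15·√2)² + 15² − 15²) / (2·15·√2·15) = 450/636.4 = 0.7071, so ∠HAL = 45°.

Therefore, the measure of angle ∠HAL = 45°.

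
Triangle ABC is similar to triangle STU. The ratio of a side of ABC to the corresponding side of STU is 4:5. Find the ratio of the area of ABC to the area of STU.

Area scales with the square of linear dimensions. If every length is multiplied by 4/5, then the area is multiplied by (4/5)^2 = 16/25.
The area ratio is 16:25.

16:25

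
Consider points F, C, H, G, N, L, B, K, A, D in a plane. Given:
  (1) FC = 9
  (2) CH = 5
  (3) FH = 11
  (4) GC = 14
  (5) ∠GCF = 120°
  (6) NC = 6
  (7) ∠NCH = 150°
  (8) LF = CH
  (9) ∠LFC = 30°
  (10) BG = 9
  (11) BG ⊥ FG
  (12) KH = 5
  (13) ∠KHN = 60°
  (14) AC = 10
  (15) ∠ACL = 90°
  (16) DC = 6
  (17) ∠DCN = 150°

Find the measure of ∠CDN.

Step 1: By the law of cosines on triangle DCN: DN² = 6² + 6² − 2·6·6·cos(150°) = 134.35, so DN ≈ 11.59.
Step 2: By the inverse law of cosines on triangle CDN: cos(∠CDN) = (6² + 11.59² − 6²) / (2·6·11.59) = 134.35/139.09 = 0.9659, so ∠CDN = 15°.

Therefore, the measure of angle ∠CDN = 15°.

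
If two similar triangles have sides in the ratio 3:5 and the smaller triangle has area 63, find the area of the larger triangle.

For similar figures, the area ratio equals the square of the side ratio.
Side ratio (the smaller triangle to the larger triangle) = 3:5, so area ratio = 3^2:5^2 = 9:25.
If the area of the smaller triangle is 63, then the area of the larger triangle = 63 * (25/9) = 175.

175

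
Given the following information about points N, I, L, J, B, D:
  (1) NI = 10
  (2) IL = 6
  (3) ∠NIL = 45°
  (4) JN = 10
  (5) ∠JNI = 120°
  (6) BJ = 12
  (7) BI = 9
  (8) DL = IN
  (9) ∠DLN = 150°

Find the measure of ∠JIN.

Step 1: By the law of cosines on triangle INJ: IJ² = 10² + 10² − 2·10·10·cos(120°) = 300, so IJ = 10·√3.
Step 2: By the inverse law of cosines on triangle JIN: cos(∠JIN) = ((10·√3)² + 10² − 10²) / (2·10·√3·10) = 300/346.41 = 0.866, so ∠JIN = 30°.

Therefore, the measure of angle ∠JIN = 30°.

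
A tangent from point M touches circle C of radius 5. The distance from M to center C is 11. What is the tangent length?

Let T be the point of tangency. Then CT ⊥ MT (radius ⊥ tangent).
In right triangle CTM: CM² = CT² + MT²
11² = 5² + MT²
MT² = 96, MT = 4*sqrt(6)

4*sqrt(6)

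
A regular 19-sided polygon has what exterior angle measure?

Each exterior angle of a regular n-gon is 360 / n.
For n = 19: 360 / 19 = 360/19 degrees.

360/19 degrees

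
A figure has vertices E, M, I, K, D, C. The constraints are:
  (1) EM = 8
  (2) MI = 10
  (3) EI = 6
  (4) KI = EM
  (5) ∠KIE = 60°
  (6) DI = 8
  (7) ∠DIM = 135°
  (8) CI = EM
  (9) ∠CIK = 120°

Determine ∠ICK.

From the given relations: CI = EM = 8; KI = EM = 8.
Step 1: By the law of cosines on triangle CIK: CK² = 8² + 8² − 2·8·8·cos(120°) = 192, so CK = 8·√3.
Step 2: By the inverse law of cosines on triangle ICK: cos(∠ICK) = (8² + (8·√3)² − 8²) / (2·8·8·√3) = 192/221.7 = 0.866, so ∠ICK = 30°.

Therefore, the measure of angle ∠ICK = 30°.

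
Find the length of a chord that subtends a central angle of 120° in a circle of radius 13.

Chord length = 2r sin(θ/2)
= 2 × 13 × sin(120°/2)
= 2 × 13 × sin(60°)
= 13*sqrt(3)

13*sqrt(3)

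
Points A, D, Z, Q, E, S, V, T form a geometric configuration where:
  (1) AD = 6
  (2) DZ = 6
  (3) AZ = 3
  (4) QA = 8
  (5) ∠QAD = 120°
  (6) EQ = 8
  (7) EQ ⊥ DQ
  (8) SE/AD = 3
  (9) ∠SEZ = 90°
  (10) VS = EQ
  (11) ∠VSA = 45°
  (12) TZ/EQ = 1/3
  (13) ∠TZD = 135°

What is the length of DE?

Step 1: By the law of cosines on triangle DAQ: DQ² = 6² + 8² − 2·6·8·cos(120°) = 148, so DQ = 2·√37.
Step 2: By the law of cosines on triangle DQE: DE² = (2·√37)² + 8² − 2·2·√37·8·cos(90°) = 212, so DE = 2·√53.

Therefore, the length of DE = 2·√53.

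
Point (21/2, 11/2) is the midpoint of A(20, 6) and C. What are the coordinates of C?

Using the midpoint formula: M = ((x1 + x2)/2, (y1 + y2)/2)
We know M = (21/2, 11/2) and A = (20, 6)
For x: 21/2 = (20 + x2)/2, so x2 = 2*21/2 - 20 = 1
For y: 11/2 = (6 + y2)/2, so y2 = 2*11/2 - 6 = 5
C = (1, 5)

(1, 5)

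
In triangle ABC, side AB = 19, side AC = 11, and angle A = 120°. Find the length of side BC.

Law of cosines: BC^2 = 19^2 + 11^2 - 2(19)(11)cos(120°) = 691, so BC = sqrt(691).

sqrt(691)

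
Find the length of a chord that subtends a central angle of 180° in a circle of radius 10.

Chord length = 2r sin(θ/2)
= 2 × 10 × sin(180°/2)
= 2 × 10 × sin(90°)
= 20

20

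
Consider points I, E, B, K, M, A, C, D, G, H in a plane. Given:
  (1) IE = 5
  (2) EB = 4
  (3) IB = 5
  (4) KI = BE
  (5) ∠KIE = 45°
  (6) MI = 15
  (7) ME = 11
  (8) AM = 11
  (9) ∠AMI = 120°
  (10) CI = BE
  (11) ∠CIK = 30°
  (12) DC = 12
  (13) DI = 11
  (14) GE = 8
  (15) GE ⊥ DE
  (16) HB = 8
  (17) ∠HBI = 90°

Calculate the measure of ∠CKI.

From the given relations: KI = BE = 4; CI = BE = 4.
Step 1: By the law of cosines on triangle KIC: KC² = 4² + 4² − 2·4·4·cos(30°) = 4.29, so KC ≈ 2.07.
Step 2: By the inverse law of cosines on triangle CKI: cos(∠CKI) = (2.07² + 4² − 4²) / (2·2.07·4) = 4.29/16.56 = 0.2588, so ∠CKI = 75°.

Therefore, the measure of angle ∠CKI = 75°.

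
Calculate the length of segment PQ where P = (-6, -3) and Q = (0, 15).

d = sqrt((0 - -6)^2 + (15 - -3)^2)
d = sqrt(6^2 + 18^2)
d = sqrt(36 + 324)
d = sqrt(360) = 6*sqrt(10)

6*sqrt(10)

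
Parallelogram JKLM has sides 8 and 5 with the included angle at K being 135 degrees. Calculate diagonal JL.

Law of cosines: d^2 = 8^2 + 5^2 - 2(8)(5)cos(135°) = 40*sqrt(2) + 89, so d = sqrt(40*sqrt(2) + 89).

sqrt(40*sqrt(2) + 89)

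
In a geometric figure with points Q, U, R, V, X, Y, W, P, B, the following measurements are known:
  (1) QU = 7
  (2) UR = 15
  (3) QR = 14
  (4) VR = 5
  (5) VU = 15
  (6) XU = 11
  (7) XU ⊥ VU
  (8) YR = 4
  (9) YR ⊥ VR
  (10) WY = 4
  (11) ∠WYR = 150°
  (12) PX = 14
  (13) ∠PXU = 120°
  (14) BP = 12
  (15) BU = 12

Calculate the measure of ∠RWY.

Step 1: By the law of cosines on triangle WYR: WR² = 4² + 4² − 2·4·4·cos(150°) = 59.71, so WR ≈ 7.73.
Step 2: By the inverse law of cosines on triangle RWY: cos(∠RWY) = (7.73² + 4² − 4²) / (2·7.73·4) = 59.71/61.82 = 0.9659, so ∠RWY = 15°.

Therefore, the measure of angle ∠RWY = 15°.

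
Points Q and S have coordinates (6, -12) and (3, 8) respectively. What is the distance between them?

The horizontal distance is |3 - 6| = 3 and the vertical distance is |8 - -12| = 20.
By the Pythagorean theorem, d = sqrt(3^2 + 20^2) = sqrt(409).

sqrt(409)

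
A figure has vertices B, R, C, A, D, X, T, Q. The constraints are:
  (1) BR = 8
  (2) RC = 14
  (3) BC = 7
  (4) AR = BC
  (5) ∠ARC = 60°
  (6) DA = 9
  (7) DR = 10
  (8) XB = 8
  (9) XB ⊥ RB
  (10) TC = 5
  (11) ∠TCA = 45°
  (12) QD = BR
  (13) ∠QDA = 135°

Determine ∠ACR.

From the given relations: AR = BC = 7.
Step 1: By the law of cosines on triangle CRA: CA² = 14² + 7² − 2·14·7·cos(60°) = 147, so CA = 7·√3.
Step 2: By the inverse law of cosines on triangle ACR: cos(∠ACR) = ((7·√3)² + 14² − 7²) / (2·7·√3·14) = 294/339.48 = 0.866, so ∠ACR = 30°.

Therefore, the measure of angle ∠ACR = 30°.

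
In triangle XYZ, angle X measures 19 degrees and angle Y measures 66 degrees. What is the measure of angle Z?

The interior angles sum to 180°: angle Z = 180 - 19 - 66 = 95°.
The triangle is obtuse (angles 19°, 66°, 95°).

95 degrees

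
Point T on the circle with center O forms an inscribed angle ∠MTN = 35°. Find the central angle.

By the inscribed angle theorem, the central angle is twice the inscribed angle.
Central angle = 2 × 35° = 70°

70°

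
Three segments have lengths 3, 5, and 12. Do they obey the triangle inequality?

Check the triangle inequality: 3 + 5 = 8 ≤ 12.
Since the sum of two sides does not exceed the third, no triangle can be formed.

No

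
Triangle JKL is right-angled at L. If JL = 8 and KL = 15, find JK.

In a right triangle, the square of the hypotenuse equals the sum of the squares of the two legs.
The legs are 8 and 15, so the hypotenuse = sqrt(64 + 225) = sqrt(289) = 17.

17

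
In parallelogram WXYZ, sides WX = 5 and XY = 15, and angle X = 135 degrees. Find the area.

The area of a parallelogram equals the product of two adjacent sides times the sine of the included angle.
This is because the height equals 15 * sin(135°) = 15*sqrt(2)/2.
Area = 5 * 15*sqrt(2)/2 = 75*sqrt(2)/2

75*sqrt(2)/2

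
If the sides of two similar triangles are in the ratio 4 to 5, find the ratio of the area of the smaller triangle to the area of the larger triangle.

The ratio of areas of similar triangles equals the square of the side ratio.
Side ratio = 4:5
Area ratio = (4/5)^2 = 16/25 = 16:25

16:25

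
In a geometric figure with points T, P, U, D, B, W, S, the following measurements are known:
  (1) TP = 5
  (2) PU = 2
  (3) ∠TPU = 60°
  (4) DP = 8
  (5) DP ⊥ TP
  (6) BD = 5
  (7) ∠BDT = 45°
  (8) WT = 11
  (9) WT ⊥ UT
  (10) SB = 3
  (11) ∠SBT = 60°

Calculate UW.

Step 1: By the law of cosines on triangle UPT: UT² = 2² + 5² − 2·2·5·cos(60°) = 19, so UT = √19.
Step 2: By the law of cosines on triangle UTW: UW² = √19² + 11² − 2·√19·11·cos(90°) = 140, so UW = 2·√35.

Therefore, the length of UW = 2·√35.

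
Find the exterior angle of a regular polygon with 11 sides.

Each exterior angle of a regular n-gon is 360 / n.
For n = 11: 360 / 11 = 360/11 degrees.

360/11 degrees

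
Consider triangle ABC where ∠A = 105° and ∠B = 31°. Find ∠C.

Let angle C = x. Then 105 + 31 + x = 180.
x = 180 - 136 = 44 degrees.

44 degrees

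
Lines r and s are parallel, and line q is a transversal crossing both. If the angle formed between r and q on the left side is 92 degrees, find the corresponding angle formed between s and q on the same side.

Corresponding angles formed by parallel lines and a transversal are equal.
The given angle is 92 degrees.
The corresponding angle = 92 degrees.

92 degrees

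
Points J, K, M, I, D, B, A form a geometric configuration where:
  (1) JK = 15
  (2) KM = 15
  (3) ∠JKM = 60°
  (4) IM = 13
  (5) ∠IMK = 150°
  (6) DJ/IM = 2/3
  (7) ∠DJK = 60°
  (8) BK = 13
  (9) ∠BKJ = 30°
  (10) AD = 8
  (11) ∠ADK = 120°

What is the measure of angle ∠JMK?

Step 1: By the law of cosines on triangle MKJ: MJ² = 15² + 15² − 2·15·15·cos(60°) = 225, so MJ = 15.
Step 2: By the inverse law of cosines on triangle JMK: cos(∠JMK) = (15² + 15² − 15²) / (2·15·15) = 225/450 = 0.5, so ∠JMK = 60°.

Therefore, the measure of angle ∠JMK = 60°.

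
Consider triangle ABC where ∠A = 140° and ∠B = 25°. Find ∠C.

By the triangle angle sum property, the three interior angles of any triangle add up to 180°.
We know angle A = 140° and angle B = 25°, so their sum is 165°.
Therefore angle C = 180° - 165° = 15°.

15 degrees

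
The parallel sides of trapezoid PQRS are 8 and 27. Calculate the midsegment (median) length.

The midsegment of a trapezoid = (base1 + base2) / 2
midsegment = (8 + 27) / 2
midsegment = 35 / 2
midsegment = 35/2

35/2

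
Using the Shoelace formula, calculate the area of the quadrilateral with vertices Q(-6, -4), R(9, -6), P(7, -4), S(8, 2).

Using the Shoelace formula for a quadrilateral (vertices in order):
Area = (1/2)|sum of (x_i * y_(i+1) - x_(i+1) * y_i)|
Terms: (-6*-6 - 9*-4) = 72, (9*-4 - 7*-6) = 6, (7*2 - 8*-4) = 46, (8*-4 - -6*2) = -20
Sum = 104
Area = (1/2)(104) = 52

52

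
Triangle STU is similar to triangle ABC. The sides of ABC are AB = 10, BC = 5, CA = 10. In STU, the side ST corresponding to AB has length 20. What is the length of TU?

Similar triangles have proportional sides. Setting up the proportion:
ST / AB = TU / BC
20 / 10 = TU / 5
TU = 5 * 20 / 10 = 10.

10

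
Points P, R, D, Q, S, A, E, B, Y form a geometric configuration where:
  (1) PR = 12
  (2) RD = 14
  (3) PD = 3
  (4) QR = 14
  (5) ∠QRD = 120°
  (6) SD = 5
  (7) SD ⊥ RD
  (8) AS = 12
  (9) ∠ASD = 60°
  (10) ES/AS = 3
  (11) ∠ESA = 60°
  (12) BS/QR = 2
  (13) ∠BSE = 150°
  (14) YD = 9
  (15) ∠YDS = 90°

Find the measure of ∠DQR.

Step 1: By the law of cosines on triangle QRD: QD² = 14² + 14² − 2·14·14·cos(120°) = 588, so QD = 14·√3.
Step 2: By the inverse law of cosines on triangle DQR: cos(∠DQR) = ((14·√3)² + 14² − 14²) / (2·14·√3·14) = 588/678.96 = 0.866, so ∠DQR = 30°.

Therefore, the measure of angle ∠DQR = 30°.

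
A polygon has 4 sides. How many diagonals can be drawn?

Total line segments between 4 vertices = C(4,2) = 6.
Subtract the 4 sides: 6 - 4 = 2 diagonals.

2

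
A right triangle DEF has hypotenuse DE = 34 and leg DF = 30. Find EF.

By the Pythagorean theorem: EF^2 = DE^2 - DF^2
EF^2 = 34^2 - 30^2 = 1156 - 900 = 256
EF = sqrt(256) = 16

16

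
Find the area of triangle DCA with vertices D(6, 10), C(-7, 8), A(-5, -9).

Shoelace: Area = (1/2)|6(8--9) + -7(-9-10) + -5(10-8)| = (1/2)(225) = 225/2

225/2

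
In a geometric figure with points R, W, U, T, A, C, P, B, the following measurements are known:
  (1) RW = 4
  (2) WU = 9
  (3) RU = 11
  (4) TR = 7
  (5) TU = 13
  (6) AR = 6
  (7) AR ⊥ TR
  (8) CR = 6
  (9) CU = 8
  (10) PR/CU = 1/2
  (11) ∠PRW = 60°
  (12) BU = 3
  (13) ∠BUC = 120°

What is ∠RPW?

From the given relations: PR = 1/2·CU = 1/2·8 = 4.
Step 1: By the law of cosines on triangle PRW: PW² = 4² + 4² − 2·4·4·cos(60°) = 16, so PW = 4.
Step 2: By the inverse law of cosines on triangle RPW: cos(∠RPW) = (4² + 4² − 4²) / (2·4·4) = 16/32 = 0.5, so ∠RPW = 60°.

Therefore, the measure of angle ∠RPW = 60°.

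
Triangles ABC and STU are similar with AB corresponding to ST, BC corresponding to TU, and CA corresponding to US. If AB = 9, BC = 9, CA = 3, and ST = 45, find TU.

k = 45/9 = 5. TU = 5 * 9 = 45.

45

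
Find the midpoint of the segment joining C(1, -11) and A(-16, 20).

The midpoint is the point halfway along the segment.
Move half the horizontal distance: 1 + (-16 - 1)/2 = 1 + -17/2 = -15/2
Move half the vertical distance: -11 + (20 - -11)/2 = -11 + 31/2 = 9/2
Midpoint = (-15/2, 9/2)

(-15/2, 9/2)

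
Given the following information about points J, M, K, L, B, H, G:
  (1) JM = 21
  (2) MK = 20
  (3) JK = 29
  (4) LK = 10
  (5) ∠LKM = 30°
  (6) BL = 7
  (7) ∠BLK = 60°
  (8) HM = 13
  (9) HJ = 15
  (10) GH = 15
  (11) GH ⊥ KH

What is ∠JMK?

Step 1: By the inverse law of cosines on triangle JMK: cos(∠JMK) = (21² + 20² − 29²) / (2·21·20) = 0/840 = 0, so ∠JMK = 90°.

Therefore, the measure of angle ∠JMK = 90°.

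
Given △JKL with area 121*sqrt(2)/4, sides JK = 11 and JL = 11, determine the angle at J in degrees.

From the SAS area formula Area = (1/2)ab sin(C), rearranging gives sin(C) = 2*Area/(ab).
sin(C) = 2 * 121*sqrt(2)/4 / (121) = sqrt(2)/2.
Therefore C = arcsin(sqrt(2)/2) = 45°.
Since sin(180° - C) = sin(C), the obtuse angle 135° gives the same area, so C = 45° or C = 135°.

45° or 135°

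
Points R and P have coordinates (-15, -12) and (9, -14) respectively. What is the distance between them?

The horizontal distance is |9 - -15| = 24 and the vertical distance is |-14 - -12| = 2.
By the Pythagorean theorem, d = sqrt(24^2 + 2^2) = sqrt(580) = 2*sqrt(145).

2*sqrt(145)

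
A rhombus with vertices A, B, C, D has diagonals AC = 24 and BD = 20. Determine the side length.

The diagonals of a rhombus bisect each other at right angles.
Half-diagonals: 24/2 = 12 and 20/2 = 10
side = sqrt(12^2 + 10^2)
side = sqrt(144 + 100)
side = sqrt(244) = 2*sqrt(61)

2*sqrt(61)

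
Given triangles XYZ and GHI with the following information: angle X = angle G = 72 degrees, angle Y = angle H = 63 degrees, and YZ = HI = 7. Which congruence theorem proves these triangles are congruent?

The given information provides:
angle X = angle G = 72 degrees, angle Y = angle H = 63 degrees, and YZ = HI = 7
This matches the AAS congruence theorem.
Two pairs of corresponding angles and a non-included side are equal (Angle-Angle-Side).

AAS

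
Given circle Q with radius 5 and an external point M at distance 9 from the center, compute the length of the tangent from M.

Let T be the point of tangency. Then QT ⊥ MT (radius ⊥ tangent).
In right triangle QTM: QM² = QT² + MT²
9² = 5² + MT²
MT² = 56, MT = 2*sqrt(14)

2*sqrt(14)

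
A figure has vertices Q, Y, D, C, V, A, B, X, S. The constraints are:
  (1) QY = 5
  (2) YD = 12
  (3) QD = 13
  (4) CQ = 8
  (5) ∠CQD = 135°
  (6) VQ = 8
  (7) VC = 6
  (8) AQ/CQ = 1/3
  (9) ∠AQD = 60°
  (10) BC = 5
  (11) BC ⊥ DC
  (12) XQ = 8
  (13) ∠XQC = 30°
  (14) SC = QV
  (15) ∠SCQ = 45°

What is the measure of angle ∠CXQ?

Step 1: By the law of cosines on triangle XQC: XC² = 8² + 8² − 2·8·8·cos(30°) = 17.15, so XC ≈ 4.14.
Step 2: By the inverse law of cosines on triangle CXQ: cos(∠CXQ) = (4.14² + 8² − 8²) / (2·4.14·8) = 17.15/66.26 = 0.2588, so ∠CXQ = 75°.

Therefore, the measure of angle ∠CXQ = 75°.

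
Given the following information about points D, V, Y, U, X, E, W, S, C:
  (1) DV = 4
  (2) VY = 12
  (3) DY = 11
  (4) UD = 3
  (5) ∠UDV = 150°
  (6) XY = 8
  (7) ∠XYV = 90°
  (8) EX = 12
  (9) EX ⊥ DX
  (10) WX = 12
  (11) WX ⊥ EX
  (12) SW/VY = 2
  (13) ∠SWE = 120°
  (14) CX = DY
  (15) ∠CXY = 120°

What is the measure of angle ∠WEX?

Step 1: By the law of cosines on triangle EXW: EW² = 12² + 12² − 2·12·12·cos(90°) = 288, so EW = 12·√2.
Step 2: By the inverse law of cosines on triangle WEX: cos(∠WEX) = ((12·√2)² + 12² − 12²) / (2·12·√2·12) = 288/407.29 = 0.7071, so ∠WEX = 45°.

Therefore, the measure of angle ∠WEX = 45°.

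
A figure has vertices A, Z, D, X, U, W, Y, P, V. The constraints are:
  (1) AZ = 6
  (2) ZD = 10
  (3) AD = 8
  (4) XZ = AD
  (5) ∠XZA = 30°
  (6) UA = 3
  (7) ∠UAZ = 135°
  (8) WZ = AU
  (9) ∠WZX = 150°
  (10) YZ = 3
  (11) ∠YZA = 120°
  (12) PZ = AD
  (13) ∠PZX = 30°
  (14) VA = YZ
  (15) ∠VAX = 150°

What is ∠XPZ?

From the given relations: PZ = AD = 8; XZ = AD = 8.
Step 1: By the law of cosines on triangle PZX: PX² = 8² + 8² − 2·8·8·cos(30°) = 17.15, so PX ≈ 4.14.
Step 2: By the inverse law of cosines on triangle XPZ: cos(∠XPZ) = (4.14² + 8² − 8²) / (2·4.14·8) = 17.15/66.26 = 0.2588, so ∠XPZ = 75°.

Therefore, the measure of angle ∠XPZ = 75°.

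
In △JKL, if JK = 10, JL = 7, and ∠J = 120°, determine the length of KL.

By the law of cosines: KL^2 = JK^2 + JL^2 - 2*JK*JL*cos(J)
KL^2 = 10^2 + 7^2 - 2*10*7*cos(120°)
KL^2 = 100 + 49 - 140*(-1/2)
KL^2 = 219
KL = sqrt(219)

sqrt(219)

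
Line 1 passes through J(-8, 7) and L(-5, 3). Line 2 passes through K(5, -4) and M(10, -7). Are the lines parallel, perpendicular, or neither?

Slope of line 1: m1 = (3 - 7)/(-5 - -8) = -4/3 = -4/3
Slope of line 2: m2 = (-7 - -4)/(10 - 5) = -3/5 = -3/5
m1 != m2 (-4/3 != -3/5), so not parallel.
m1 * m2 = (-4/3) * (-3/5) = 4/5 != -1, so not perpendicular.
The lines are neither parallel nor perpendicular.

Neither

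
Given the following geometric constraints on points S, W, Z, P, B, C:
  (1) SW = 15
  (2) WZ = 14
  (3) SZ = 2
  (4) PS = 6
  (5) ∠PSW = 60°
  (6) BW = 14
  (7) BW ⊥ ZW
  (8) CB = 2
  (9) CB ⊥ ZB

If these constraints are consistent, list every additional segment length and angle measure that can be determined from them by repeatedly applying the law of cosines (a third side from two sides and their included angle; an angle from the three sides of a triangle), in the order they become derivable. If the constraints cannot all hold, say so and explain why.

The constraints are consistent. Derivable facts, in order:
After 1 step:
- WP = 3·√19
- ZB = 14·√2
- ∠SWZ = 6.85°
- ∠SZW = 116.51°
- ∠WSZ = 56.63°
After 2 steps:
- ZC = 6·√11
- ∠BZW = 45°
- ∠PWS = 23.41°
- ∠SPW = 96.59°
- ∠WBZ = 45°
After 3 steps:
- ∠BCZ = 84.23°
- ∠BZC = 5.77°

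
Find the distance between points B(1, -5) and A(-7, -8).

d = sqrt((-8)^2 + (-3)^2) = sqrt(73)

sqrt(73)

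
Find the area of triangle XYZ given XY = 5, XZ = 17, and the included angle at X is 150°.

Area = (1/2)(5)(17) sin(150°) = (1/2)(5)(17)(1/2) = 85/4

85/4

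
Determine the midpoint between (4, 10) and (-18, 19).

M = ((x₁ + x₂)/2, (y₁ + y₂)/2)
= ((4 + -18)/2, (10 + 19)/2)
= (-14/2, 29/2) = (-7, 29/2)

(-7, 29/2)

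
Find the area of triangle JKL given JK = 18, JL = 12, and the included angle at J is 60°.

Area = (1/2)(18)(12) sin(60°) = (1/2)(18)(12)(sqrt(3)/2) = 54*sqrt(3)

54*sqrt(3)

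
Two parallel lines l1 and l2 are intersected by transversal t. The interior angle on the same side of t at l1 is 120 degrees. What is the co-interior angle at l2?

Co-interior angles sum to 180: 180 - 120 = 60 degrees.

60 degrees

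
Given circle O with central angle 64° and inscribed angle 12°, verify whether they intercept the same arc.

By the inscribed angle theorem, the inscribed angle for a central angle of 64° should be 64° / 2 = 32°.
The given inscribed angle is 12°, which does not equal 32°.
Therefore, no, they do not correspond to the same arc.

No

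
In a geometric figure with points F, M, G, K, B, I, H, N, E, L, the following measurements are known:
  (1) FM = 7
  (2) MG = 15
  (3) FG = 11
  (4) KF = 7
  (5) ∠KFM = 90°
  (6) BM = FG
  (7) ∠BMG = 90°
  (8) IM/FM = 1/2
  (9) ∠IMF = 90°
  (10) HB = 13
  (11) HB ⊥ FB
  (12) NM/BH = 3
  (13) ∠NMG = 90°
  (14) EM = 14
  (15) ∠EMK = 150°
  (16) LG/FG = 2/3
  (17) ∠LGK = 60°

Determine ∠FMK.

Step 1: By the law of cosines on triangle MFK: MK² = 7² + 7² − 2·7·7·cos(90°) = 98, so MK = 7·√2.
Step 2: By the inverse law of cosines on triangle FMK: cos(∠FMK) = (7² + (7·√2)² − 7²) / (2·7·7·√2) = 98/138.59 = 0.7071, so ∠FMK = 45°.

Therefore, the measure of angle ∠FMK = 45°.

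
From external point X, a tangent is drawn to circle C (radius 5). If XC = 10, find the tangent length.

The tangent, radius, and line from the external point to the center form a right triangle.
The right angle is where the tangent meets the radius.
By the Pythagorean theorem: tangent² + 5² = 10²
tangent² = 100 - 25 = 75
tangent = 5*sqrt(3)

5*sqrt(3)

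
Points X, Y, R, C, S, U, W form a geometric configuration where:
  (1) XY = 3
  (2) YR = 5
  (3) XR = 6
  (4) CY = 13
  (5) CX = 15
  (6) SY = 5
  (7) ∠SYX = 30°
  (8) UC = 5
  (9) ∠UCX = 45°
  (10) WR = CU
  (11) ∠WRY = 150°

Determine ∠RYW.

From the given relations: WR = CU = 5.
Step 1: By the law of cosines on triangle YRW: YW² = 5² + 5² − 2·5·5·cos(150°) = 93.3, so YW ≈ 9.66.
Step 2: By the inverse law of cosines on triangle RYW: cos(∠RYW) = (5² + 9.66² − 5²) / (2·5·9.66) = 93.3/96.59 = 0.9659, so ∠RYW = 15°.

Therefore, the measure of angle ∠RYW = 15°.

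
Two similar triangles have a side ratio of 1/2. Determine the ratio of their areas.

The ratio of areas of similar triangles equals the square of the side ratio.
Side ratio = 1:2
Area ratio = (1/2)^2 = 1/4 = 1:4

1:4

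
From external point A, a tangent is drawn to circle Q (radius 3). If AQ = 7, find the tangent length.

The tangent, radius, and line from the external point to the center form a right triangle.
The right angle is where the tangent meets the radius.
By the Pythagorean theorem: tangent² + 3² = 7²
tangent² = 49 - 9 = 40
tangent = 2*sqrt(10)

2*sqrt(10)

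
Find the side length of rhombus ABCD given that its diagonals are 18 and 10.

Half-diagonals are 9 and 5. side = sqrt(9^2 + 5^2) = sqrt(106)

sqrt(106)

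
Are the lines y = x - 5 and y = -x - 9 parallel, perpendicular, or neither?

Slope of line 1: m1 = 1
Slope of line 2: m2 = -1
Two lines are perpendicular when the product of their slopes is -1 (negative reciprocals).
m1 * m2 = (1) * (-1) = -1, confirming perpendicularity.

Perpendicular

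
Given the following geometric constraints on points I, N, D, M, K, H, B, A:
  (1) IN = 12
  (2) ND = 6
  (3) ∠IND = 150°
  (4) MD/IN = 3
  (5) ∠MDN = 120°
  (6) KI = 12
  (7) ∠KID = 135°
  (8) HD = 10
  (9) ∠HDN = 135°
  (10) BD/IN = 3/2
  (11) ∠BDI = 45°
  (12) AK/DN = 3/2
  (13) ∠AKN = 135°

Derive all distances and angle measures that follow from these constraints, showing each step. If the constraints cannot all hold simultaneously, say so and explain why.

The constraints are consistent.

From the given relations:
  MD = 3·IN = 3·12 = 36
  BD = 3/2·IN = 3/2·12 = 18
  AK = 3/2·DN = 3/2·6 = 9

Step 1: From IN = 12, ND = 6, and ∠IND = 150°, by the law of cosines:
  ID² = IN² + ND² - 2·IN·ND·cos(150°) = 144 + 36 + 124.7 = 304.7
  ID ≈ 17.46

Step 2: From ND = 6, DM = 36, and ∠NDM = 120°, by the law of cosines:
  NM² = ND² + DM² - 2·ND·DM·cos(120°) = 36 + 1296 + 216 = 1548
  NM = 6·√43

Step 3: From ND = 6, DH = 10, and ∠NDH = 135°, by the law of cosines:
  NH² = ND² + DH² - 2·ND·DH·cos(135°) = 36 + 100 + 84.85 = 220.9
  NH ≈ 14.86

Step 4: From ID = 17.46, DB = 18, and ∠IDB = 45°, by the law of cosines:
  IB² = ID² + DB² - 2·ID·DB·cos(45°) = 304.7 + 324 - 444.4 = 184.4
  IB ≈ 13.58

Step 5: From DI = 17.46, IK = 12, and ∠DIK = 135°, by the law of cosines:
  DK² = DI² + IK² - 2·DI·IK·cos(135°) = 304.7 + 144 + 296.2 = 744.9
  DK ≈ 27.29

Step 6: From ID = 17.46, IN = 12, DN = 6, by the inverse law of cosines:
  cos(∠DIN) = (ID² + IN² - DN²) / (2·ID·IN)
  ∠DIN = 9.9°

Step 7: From ND = 6, NH = 14.86, DH = 10, by the inverse law of cosines:
  cos(∠DNH) = (ND² + NH² - DH²) / (2·ND·NH)
  ∠DNH = 28.41°

Step 8: From ND = 6, NM = 6·√43, DM = 36, by the inverse law of cosines:
  cos(∠DNM) = (ND² + NM² - DM²) / (2·ND·NM)
  ∠DNM = 52.41°

Step 9: From DI = 17.46, DN = 6, IN = 12, by the inverse law of cosines:
  cos(∠IDN) = (DI² + DN² - IN²) / (2·DI·DN)
  ∠IDN = 20.1°

Step 10: From MD = 36, MN = 6·√43, DN = 6, by the inverse law of cosines:
  cos(∠DMN) = (MD² + MN² - DN²) / (2·MD·MN)
  ∠DMN = 7.59°

Step 11: From HD = 10, HN = 14.86, DN = 6, by the inverse law of cosines:
  cos(∠DHN) = (HD² + HN² - DN²) / (2·HD·HN)
  ∠DHN = 16.59°

Step 12: From IB = 13.58, ID = 17.46, BD = 18, by the inverse law of cosines:
  cos(∠BID) = (IB² + ID² - BD²) / (2·IB·ID)
  ∠BID = 69.62°

Step 13: From DI = 17.46, DK = 27.29, IK = 12, by the inverse law of cosines:
  cos(∠IDK) = (DI² + DK² - IK²) / (2·DI·DK)
  ∠IDK = 18.11°

Step 14: From KD = 27.29, KI = 12, DI = 17.46, by the inverse law of cosines:
  cos(∠DKI) = (KD² + KI² - DI²) / (2·KD·KI)
  ∠DKI = 26.89°

Step 15: From BD = 18, BI = 13.58, DI = 17.46, by the inverse law of cosines:
  cos(∠DBI) = (BD² + BI² - DI²) / (2·BD·BI)
  ∠DBI = 65.38°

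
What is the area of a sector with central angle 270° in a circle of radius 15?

The full circle has area πr² = π(15)² = 225*pi.
The sector covers 270° out of 360°, a fraction of 3/4.
Sector area = 225*pi × 3/4 = 675*pi/4.

675*pi/4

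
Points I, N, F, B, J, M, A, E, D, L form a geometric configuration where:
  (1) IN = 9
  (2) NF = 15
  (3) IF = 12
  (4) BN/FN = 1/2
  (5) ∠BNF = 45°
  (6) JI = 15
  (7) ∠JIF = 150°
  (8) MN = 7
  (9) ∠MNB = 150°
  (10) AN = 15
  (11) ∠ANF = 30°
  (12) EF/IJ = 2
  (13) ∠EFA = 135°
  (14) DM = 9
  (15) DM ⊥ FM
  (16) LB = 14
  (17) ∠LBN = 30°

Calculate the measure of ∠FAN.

Step 1: By the law of cosines on triangle ANF: AF² = 15² + 15² − 2·15·15·cos(30°) = 60.29, so AF ≈ 7.76.
Step 2: By the inverse law of cosines on triangle FAN: cos(∠FAN) = (7.76² + 15² − 15²) / (2·7.76·15) = 60.29/232.94 = 0.2588, so ∠FAN = 75°.

Therefore, the measure of angle ∠FAN = 75°.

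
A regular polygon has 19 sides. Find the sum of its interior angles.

The sum of interior angles of an n-sided polygon is (n - 2) * 180.
For n = 19: (19 - 2) * 180 = 17 * 180 = 3060 degrees.

3060 degrees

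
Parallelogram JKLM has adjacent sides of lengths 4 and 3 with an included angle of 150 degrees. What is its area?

Area = a * b * sin(theta)
Area = 4 * 3 * sin(150 degrees)
Area = 12 * 1/2
Area = 6

6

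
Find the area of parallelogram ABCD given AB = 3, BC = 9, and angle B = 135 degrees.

The area of a parallelogram equals the product of two adjacent sides times the sine of the included angle.
This is because the height equals 9 * sin(135°) = 9*sqrt(2)/2.
Area = 3 * 9*sqrt(2)/2 = 27*sqrt(2)/2

27*sqrt(2)/2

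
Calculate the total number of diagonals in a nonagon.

Each of the 9 vertices connects to 6 non-adjacent vertices via diagonals.
Total connections = 9 × 6 = 54, but each diagonal is counted twice.
Number of diagonals = 54 / 2 = 27.

27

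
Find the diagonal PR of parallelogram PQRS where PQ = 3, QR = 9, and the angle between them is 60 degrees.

Using the law of cosines:
d^2 = 3^2 + 9^2 - 2(3)(9)cos(60 degrees)
d^2 = 9 + 81 - 54*1/2
d^2 = 63
d = 3*sqrt(7)

3*sqrt(7)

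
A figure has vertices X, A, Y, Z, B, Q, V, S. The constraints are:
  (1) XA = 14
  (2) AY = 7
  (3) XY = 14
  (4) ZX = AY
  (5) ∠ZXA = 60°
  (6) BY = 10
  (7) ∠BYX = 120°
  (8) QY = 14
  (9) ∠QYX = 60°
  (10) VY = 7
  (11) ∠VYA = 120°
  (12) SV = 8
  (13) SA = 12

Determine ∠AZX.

From the given relations: ZX = AY = 7.
Step 1: By the law of cosines on triangle ZXA: ZA² = 7² + 14² − 2·7·14·cos(60°) = 147, so ZA = 7·√3.
Step 2: By the inverse law of cosines on triangle AZX: cos(∠AZX) = ((7·√3)² + 7² − 14²) / (2·7·√3·7) = 0/169.74 = 0, so ∠AZX = 90°.

Therefore, the measure of angle ∠AZX = 90°.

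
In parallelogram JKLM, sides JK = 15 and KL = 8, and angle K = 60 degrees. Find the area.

The area of a parallelogram equals the product of two adjacent sides times the sine of the included angle.
This is because the height equals 8 * sin(60°) = 4*sqrt(3).
Area = 15 * 4*sqrt(3) = 60*sqrt(3)

60*sqrt(3)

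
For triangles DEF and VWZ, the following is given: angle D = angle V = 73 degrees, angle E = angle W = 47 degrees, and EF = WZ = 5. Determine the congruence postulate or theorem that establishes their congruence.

Consider the given information: angle D = angle V = 73 degrees, angle E = angle W = 47 degrees, and EF = WZ = 5
This is not SAS or ASA: SAS requires two sides and the included angle between them. ASA requires two angles and the side between them.
The correct criterion is AAS. Two pairs of corresponding angles and a non-included side are equal (Angle-Angle-Side).

AAS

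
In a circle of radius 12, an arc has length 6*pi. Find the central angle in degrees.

The full circumference is 2πr = 24*pi.
The arc is 6*pi / 24*pi = 1/4 of the full circle.
So the central angle = 1/4 × 360° = 90°.

90°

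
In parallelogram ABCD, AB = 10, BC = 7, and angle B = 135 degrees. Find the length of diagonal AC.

Law of cosines: d^2 = 10^2 + 7^2 - 2(10)(7)cos(135°) = 70*sqrt(2) + 149, so d = sqrt(70*sqrt(2) + 149).

sqrt(70*sqrt(2) + 149)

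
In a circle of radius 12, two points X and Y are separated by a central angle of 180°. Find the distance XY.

Chord length = 2r sin(θ/2)
= 2 × 12 × sin(180°/2)
= 2 × 12 × sin(90°)
= 24

24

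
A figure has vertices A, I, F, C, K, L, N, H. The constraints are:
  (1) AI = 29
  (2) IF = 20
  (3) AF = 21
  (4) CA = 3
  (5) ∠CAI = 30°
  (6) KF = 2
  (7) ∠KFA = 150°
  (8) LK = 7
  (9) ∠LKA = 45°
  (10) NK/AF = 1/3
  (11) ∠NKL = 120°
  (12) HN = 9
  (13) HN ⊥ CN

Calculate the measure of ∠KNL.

From the given relations: NK = 1/3·AF = 1/3·21 = 7.
Step 1: By the law of cosines on triangle NKL: NL² = 7² + 7² − 2·7·7·cos(120°) = 147, so NL = 7·√3.
Step 2: By the inverse law of cosines on triangle KNL: cos(∠KNL) = (7² + (7·√3)² − 7²) / (2·7·7·√3) = 147/169.74 = 0.866, so ∠KNL = 30°.

Therefore, the measure of angle ∠KNL = 30°.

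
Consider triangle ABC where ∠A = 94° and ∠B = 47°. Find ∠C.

Let angle C = x. Then 94 + 47 + x = 180.
x = 180 - 141 = 39 degrees.

39 degrees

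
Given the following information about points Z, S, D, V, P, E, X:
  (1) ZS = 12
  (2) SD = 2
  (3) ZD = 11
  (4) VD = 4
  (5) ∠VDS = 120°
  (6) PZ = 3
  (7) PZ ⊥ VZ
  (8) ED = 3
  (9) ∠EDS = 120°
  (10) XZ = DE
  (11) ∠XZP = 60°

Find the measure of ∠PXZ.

From the given relations: XZ = DE = 3.
Step 1: By the law of cosines on triangle XZP: XP² = 3² + 3² − 2·3·3·cos(60°) = 9, so XP = 3.
Step 2: By the inverse law of cosines on triangle PXZ: cos(∠PXZ) = (3² + 3² − 3²) / (2·3·3) = 9/18 = 0.5, so ∠PXZ = 60°.

Therefore, the measure of angle ∠PXZ = 60°.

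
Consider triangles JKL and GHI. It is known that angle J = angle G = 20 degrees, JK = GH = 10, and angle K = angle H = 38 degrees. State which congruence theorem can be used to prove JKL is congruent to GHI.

The given information matches ASA: Two pairs of corresponding angles and the included side are equal (Angle-Side-Angle).

ASA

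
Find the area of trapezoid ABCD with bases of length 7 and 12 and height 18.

Area = (7 + 12) * 18 / 2 = 342 / 2 = 171

171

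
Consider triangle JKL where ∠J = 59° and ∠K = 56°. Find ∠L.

Let angle L = x. Then 59 + 56 + x = 180.
x = 180 - 115 = 65 degrees.

65 degrees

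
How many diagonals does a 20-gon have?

The number of diagonals in an n-gon is n(n - 3)/2.
For n = 20: 20(20 - 3)/2 = 20 × 17 / 2 = 170.

170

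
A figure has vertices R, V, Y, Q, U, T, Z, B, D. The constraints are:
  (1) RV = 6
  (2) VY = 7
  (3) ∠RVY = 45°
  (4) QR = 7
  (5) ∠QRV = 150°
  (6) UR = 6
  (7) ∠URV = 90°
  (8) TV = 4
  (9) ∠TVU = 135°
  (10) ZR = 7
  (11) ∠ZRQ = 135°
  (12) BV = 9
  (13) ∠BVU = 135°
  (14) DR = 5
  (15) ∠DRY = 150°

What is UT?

Step 1: By the law of cosines on triangle URV: UV² = 6² + 6² − 2·6·6·cos(90°) = 72, so UV = 6·√2.
Step 2: By the law of cosines on triangle UVT: UT² = (6·√2)² + 4² − 2·6·√2·4·cos(135°) = 136, so UT = 2·√34.

Therefore, the length of UT = 2·√34.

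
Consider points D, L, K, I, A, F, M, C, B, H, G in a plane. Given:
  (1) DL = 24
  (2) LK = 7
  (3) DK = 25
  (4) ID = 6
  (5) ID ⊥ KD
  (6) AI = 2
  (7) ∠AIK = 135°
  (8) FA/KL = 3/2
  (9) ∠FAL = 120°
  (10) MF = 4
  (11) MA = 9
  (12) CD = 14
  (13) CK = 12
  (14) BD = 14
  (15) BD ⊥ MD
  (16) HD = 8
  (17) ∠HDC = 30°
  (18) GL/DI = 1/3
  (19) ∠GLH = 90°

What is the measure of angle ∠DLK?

Step 1: By the inverse law of cosines on triangle DLK: cos(∠DLK) = (24² + 7² − 25²) / (2·24·7) = 0/336 = 0, so ∠DLK = 90°.

Therefore, the measure of angle ∠DLK = 90°.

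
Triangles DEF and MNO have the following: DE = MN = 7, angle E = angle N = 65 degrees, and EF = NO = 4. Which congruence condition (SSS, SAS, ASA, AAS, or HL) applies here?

The given information matches SAS: Two pairs of corresponding sides and the included angle are equal (Side-Angle-Side).

SAS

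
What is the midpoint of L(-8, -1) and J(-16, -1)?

M = ((x₁ + x₂)/2, (y₁ + y₂)/2)
= ((-8 + -16)/2, (-1 + -1)/2)
= (-24/2, -2/2) = (-12, -1)

(-12, -1)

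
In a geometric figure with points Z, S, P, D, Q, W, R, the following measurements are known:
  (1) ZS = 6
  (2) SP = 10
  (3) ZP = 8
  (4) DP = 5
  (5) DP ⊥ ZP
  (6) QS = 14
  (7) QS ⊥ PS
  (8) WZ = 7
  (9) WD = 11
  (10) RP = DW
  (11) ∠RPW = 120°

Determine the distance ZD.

Step 1: By the law of cosines on triangle ZPD: ZD² = 8² + 5² − 2·8·5·cos(90°) = 89, so ZD = √89.

Therefore, the length of ZD = √89.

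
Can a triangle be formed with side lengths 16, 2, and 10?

Check the triangle inequality: 2 + 10 = 12 ≤ 16.
Since the sum of two sides does not exceed the third, no triangle can be formed.

No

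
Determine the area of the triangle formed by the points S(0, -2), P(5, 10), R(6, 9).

Using the Shoelace formula for a triangle:
Area = (1/2)|x0(y1 - y2) + x1(y2 - y0) + x2(y0 - y1)|
Area = (1/2)|0(10 - 9) + 5(9 - -2) + 6(-2 - 10)|
Area = (1/2)|0 + 55 + -72|
Area = (1/2)|-17|
Area = (1/2)(17)
Area = 17/2

17/2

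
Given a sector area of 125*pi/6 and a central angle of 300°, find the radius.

The sector covers 300°/360° = 5/6 of the full circle.
Full circle area = 125*pi/6 / 5/6 = 25*pi.
Since full area = πr², we get r² = 25*pi/π = 25, so r = 5.

5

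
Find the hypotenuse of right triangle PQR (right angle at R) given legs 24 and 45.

PQ = sqrt(24^2 + 45^2) = sqrt(2601) = 51

51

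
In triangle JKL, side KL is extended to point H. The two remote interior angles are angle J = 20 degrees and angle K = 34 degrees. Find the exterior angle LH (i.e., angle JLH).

By the exterior angle theorem, an exterior angle of a triangle equals the sum of the two remote interior angles.
Exterior angle = angle J + angle K
Exterior angle = 20 + 34 = 54 degrees

54 degrees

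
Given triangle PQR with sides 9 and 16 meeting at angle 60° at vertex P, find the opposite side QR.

Law of cosines: QR^2 = 9^2 + 16^2 - 2(9)(16)cos(60°) = 193, so QR = sqrt(193).

sqrt(193)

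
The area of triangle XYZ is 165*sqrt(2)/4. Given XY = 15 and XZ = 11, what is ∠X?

From the SAS area formula Area = (1/2)ab sin(C), rearranging gives sin(C) = 2*Area/(ab).
sin(C) = 2 * 165*sqrt(2)/4 / (165) = sqrt(2)/2.
Therefore C = arcsin(sqrt(2)/2) = 45°.
Since sin(180° - C) = sin(C), the obtuse angle 135° gives the same area, so C = 45° or C = 135°.

45° or 135°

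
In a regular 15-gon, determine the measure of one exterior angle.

Each exterior angle of a regular n-gon is 360 / n.
For n = 15: 360 / 15 = 24 degrees.

24 degrees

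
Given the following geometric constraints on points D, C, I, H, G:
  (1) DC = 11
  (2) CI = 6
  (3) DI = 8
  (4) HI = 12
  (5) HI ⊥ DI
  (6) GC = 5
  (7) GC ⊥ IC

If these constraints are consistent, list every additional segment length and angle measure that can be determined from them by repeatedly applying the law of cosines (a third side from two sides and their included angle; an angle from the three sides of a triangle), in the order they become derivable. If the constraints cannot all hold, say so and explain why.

The constraints are consistent. Derivable facts, in order:
After 1 step:
- DH = 4·√13
- IG = √61
- ∠CDI = 32.16°
- ∠CID = 102.64°
- ∠DCI = 45.21°
After 2 steps:
- ∠CGI = 50.19°
- ∠CIG = 39.81°
- ∠DHI = 33.69°
- ∠HDI = 56.31°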